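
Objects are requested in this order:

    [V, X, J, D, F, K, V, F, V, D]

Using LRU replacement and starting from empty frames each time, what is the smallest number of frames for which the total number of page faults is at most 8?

3

f=1: 10 faults
f=2: 9 faults
f=3: 8 faults
f=4: 7 faults
f=5: 7 faults
f=6: 6 faults
Smallest f with faults ≤ 8 is 3.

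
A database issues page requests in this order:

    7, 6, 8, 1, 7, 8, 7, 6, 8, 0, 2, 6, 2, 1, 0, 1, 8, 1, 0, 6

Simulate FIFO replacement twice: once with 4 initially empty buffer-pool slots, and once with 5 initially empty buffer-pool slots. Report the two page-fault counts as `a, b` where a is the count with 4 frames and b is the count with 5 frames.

10, 6

4 frames: F F F F . . . . . F F F . . . . F F F . → 10 faults.
5 frames: F F F F . . . . . F F . . . . . . . . . → 6 faults.
6 < 10: adding a frame reduced faults, as is typical.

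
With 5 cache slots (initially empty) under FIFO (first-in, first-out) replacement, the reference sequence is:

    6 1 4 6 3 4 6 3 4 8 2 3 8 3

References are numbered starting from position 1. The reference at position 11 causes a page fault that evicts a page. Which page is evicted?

pos 1: 6 → miss, frames [6]
pos 2: 1 → miss, frames [6, 1]
pos 3: 4 → miss, frames [6, 1, 4]
pos 4: 6 → hit
pos 5: 3 → miss, frames [6, 1, 4, 3]
pos 6: 4 → hit
pos 7: 6 → hit
pos 8: 3 → hit
pos 9: 4 → hit
pos 10: 8 → miss, frames [6, 1, 4, 3, 8]
pos 11: 2 → miss, evict 6, frames [1, 4, 3, 8, 2]
At position 11, page 6 is evicted.

6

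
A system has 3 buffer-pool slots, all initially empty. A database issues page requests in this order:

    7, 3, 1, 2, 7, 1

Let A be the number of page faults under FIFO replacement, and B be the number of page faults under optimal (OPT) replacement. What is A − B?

1

Under FIFO: F F F F F . → 5 faults.
Under OPT: F F F F . . → 4 faults.
A − B = 5 − 4 = 1.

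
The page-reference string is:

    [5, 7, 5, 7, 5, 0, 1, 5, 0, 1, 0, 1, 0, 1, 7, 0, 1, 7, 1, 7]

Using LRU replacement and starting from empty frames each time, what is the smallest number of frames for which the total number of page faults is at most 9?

f=1: 20 faults
f=2: 11 faults
f=3: 5 faults
f=4: 4 faults
Smallest f with faults ≤ 9 is 3.

3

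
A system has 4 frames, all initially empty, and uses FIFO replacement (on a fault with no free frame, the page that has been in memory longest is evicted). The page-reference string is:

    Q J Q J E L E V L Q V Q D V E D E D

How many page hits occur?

10

Q: miss, frames [Q]
J: miss, frames [Q, J]
Q: hit
J: hit
E: miss, frames [Q, J, E]
L: miss, frames [Q, J, E, L]
E: hit
V: miss, evict Q, frames [J, E, L, V]
L: hit
Q: miss, evict J, frames [E, L, V, Q]
V: hit
Q: hit
D: miss, evict E, frames [L, V, Q, D]
V: hit
E: miss, evict L, frames [V, Q, D, E]
D: hit
E: hit
D: hit
Hits: 10.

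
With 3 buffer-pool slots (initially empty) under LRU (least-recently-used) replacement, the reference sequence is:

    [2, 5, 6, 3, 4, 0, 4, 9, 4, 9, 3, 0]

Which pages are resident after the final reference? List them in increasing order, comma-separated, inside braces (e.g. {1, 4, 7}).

2 → fault, frames {2}
5 → fault, frames {2,5}
6 → fault, frames {2,5,6}
3 → fault, evict 2, frames {5,6,3}
4 → fault, evict 5, frames {6,3,4}
0 → fault, evict 6, frames {3,4,0}
4 → hit
9 → fault, evict 3, frames {0,4,9}
4 → hit
9 → hit
3 → fault, evict 0, frames {4,9,3}
0 → fault, evict 4, frames {9,3,0}

{0, 3, 9}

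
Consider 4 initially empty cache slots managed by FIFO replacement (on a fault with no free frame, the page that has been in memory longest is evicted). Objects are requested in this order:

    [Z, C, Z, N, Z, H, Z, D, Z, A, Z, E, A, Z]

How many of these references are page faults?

Z -> fault, frames [Z]
C -> fault, frames [Z, C]
Z -> hit
N -> fault, frames [Z, C, N]
Z -> hit
H -> fault, frames [Z, C, N, H]
Z -> hit
D -> fault, evict Z, frames [C, N, H, D]
Z -> fault, evict C, frames [N, H, D, Z]
A -> fault, evict N, frames [H, D, Z, A]
Z -> hit
E -> fault, evict H, frames [D, Z, A, E]
A -> hit
Z -> hit
Page faults: 8.

8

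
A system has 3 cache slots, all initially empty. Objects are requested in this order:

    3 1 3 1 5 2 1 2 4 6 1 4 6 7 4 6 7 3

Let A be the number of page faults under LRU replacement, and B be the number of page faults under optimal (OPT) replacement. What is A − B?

Under LRU: F F . . F F . . F F F . . F . . . F → 9 faults.
Under OPT: F F . . F F . . F F . . . F . . . F → 8 faults.
A − B = 9 − 8 = 1.

1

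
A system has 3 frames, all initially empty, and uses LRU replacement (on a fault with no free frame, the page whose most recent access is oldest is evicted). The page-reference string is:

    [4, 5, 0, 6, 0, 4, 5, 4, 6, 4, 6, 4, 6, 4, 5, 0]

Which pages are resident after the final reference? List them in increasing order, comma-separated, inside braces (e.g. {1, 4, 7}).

{0, 4, 5}

4: fault, frames {4}
5: fault, frames {4,5}
0: fault, frames {4,5,0}
6: fault, evict 4, frames {5,0,6}
0: hit
4: fault, evict 5, frames {6,0,4}
5: fault, evict 6, frames {0,4,5}
4: hit
6: fault, evict 0, frames {5,4,6}
4: hit
6: hit
4: hit
6: hit
4: hit
5: hit
0: fault, evict 6, frames {4,5,0}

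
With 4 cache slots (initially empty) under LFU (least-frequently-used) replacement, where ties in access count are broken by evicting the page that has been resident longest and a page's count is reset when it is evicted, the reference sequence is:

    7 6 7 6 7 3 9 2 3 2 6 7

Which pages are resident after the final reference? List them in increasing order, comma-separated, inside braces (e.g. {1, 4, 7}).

{2, 3, 6, 7}

7: miss, frames [7]
6: miss, frames [7, 6]
7: hit
6: hit
7: hit
3: miss, frames [7, 6, 3]
9: miss, frames [7, 6, 3, 9]
2: miss, evict 3, frames [7, 6, 9, 2]
3: miss, evict 9, frames [7, 6, 2, 3]
2: hit
6: hit
7: hit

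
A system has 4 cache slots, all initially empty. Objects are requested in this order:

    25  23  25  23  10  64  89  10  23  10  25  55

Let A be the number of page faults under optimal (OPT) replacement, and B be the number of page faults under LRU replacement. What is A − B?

-1

Under OPT: F F . . F F F . . . . F → 6 faults.
Under LRU: F F . . F F F . . . F F → 7 faults.
A − B = 6 − 7 = -1.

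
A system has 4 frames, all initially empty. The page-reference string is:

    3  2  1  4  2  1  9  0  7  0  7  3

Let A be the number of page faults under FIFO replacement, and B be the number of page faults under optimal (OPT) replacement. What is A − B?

1

Under FIFO: F F F F . . F F F . . F → 8 faults.
Under OPT: F F F F . . F F F . . . → 7 faults.
A − B = 8 − 7 = 1.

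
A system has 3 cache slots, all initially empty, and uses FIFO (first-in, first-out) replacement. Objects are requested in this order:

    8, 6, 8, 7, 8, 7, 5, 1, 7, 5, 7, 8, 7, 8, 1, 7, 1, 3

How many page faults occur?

8

8 → miss, frames (8)
6 → miss, frames (8 6)
8 → hit
7 → miss, frames (8 6 7)
8 → hit
7 → hit
5 → miss, evict 8, frames (6 7 5)
1 → miss, evict 6, frames (7 5 1)
7 → hit
5 → hit
7 → hit
8 → miss, evict 7, frames (5 1 8)
7 → miss, evict 5, frames (1 8 7)
8 → hit
1 → hit
7 → hit
1 → hit
3 → miss, evict 1, frames (8 7 3)
Page faults: 8.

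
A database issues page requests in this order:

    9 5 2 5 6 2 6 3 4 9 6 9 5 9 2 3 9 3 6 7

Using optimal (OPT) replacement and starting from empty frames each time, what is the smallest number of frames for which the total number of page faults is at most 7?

f=1: 20 faults
f=2: 12 faults
f=3: 10 faults
f=4: 9 faults
f=5: 8 faults
f=6: 7 faults
f=7: 7 faults
Smallest f with faults ≤ 7 is 6.

6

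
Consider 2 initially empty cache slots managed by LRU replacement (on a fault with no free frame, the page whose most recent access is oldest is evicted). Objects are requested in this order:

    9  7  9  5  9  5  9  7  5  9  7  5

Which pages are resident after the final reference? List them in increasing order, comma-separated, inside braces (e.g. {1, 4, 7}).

{5, 7}

9 -> fault, frames {9}
7 -> fault, frames {9,7}
9 -> hit
5 -> fault, evict 7, frames {9,5}
9 -> hit
5 -> hit
9 -> hit
7 -> fault, evict 5, frames {9,7}
5 -> fault, evict 9, frames {7,5}
9 -> fault, evict 7, frames {5,9}
7 -> fault, evict 5, frames {9,7}
5 -> fault, evict 9, frames {7,5}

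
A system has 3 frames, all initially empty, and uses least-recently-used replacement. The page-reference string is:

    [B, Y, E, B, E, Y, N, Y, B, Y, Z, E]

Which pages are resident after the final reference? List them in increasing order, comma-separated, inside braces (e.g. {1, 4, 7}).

B -> miss, frames [B]
Y -> miss, frames [B, Y]
E -> miss, frames [B, Y, E]
B -> hit
E -> hit
Y -> hit
N -> miss, evict B, frames [E, Y, N]
Y -> hit
B -> miss, evict E, frames [N, Y, B]
Y -> hit
Z -> miss, evict N, frames [B, Y, Z]
E -> miss, evict B, frames [Y, Z, E]

{E, Y, Z}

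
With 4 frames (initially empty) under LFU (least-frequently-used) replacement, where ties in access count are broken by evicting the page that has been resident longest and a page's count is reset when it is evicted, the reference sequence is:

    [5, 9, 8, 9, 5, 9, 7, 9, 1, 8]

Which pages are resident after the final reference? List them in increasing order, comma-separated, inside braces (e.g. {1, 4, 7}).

5 -> miss, frames [5]
9 -> miss, frames [5, 9]
8 -> miss, frames [5, 9, 8]
9 -> hit
5 -> hit
9 -> hit
7 -> miss, frames [5, 9, 8, 7]
9 -> hit
1 -> miss, evict 8, frames [5, 9, 7, 1]
8 -> miss, evict 7, frames [5, 9, 1, 8]

{1, 5, 8, 9}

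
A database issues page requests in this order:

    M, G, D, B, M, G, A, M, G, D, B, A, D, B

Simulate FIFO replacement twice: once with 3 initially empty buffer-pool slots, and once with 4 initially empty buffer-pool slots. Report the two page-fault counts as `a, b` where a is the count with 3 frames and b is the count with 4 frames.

3 frames: F F F F F F F . . F F . . . → 9 faults.
4 frames: F F F F . . F F F F F F . . → 10 faults.
10 > 9: adding a frame increased faults — Belady's anomaly.

9, 10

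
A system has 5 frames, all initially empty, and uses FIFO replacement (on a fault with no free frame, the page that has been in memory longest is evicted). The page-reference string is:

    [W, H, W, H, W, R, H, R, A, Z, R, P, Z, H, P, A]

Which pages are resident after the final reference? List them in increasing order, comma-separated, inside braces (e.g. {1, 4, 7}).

W: miss, frames (W)
H: miss, frames (W H)
W: hit
H: hit
W: hit
R: miss, frames (W H R)
H: hit
R: hit
A: miss, frames (W H R A)
Z: miss, frames (W H R A Z)
R: hit
P: miss, evict W, frames (H R A Z P)
Z: hit
H: hit
P: hit
A: hit

{A, H, P, R, Z}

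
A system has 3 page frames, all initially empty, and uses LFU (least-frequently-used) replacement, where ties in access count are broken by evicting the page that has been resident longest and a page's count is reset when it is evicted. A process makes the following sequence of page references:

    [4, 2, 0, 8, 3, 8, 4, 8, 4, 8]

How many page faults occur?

6

4 -> miss, frames (4)
2 -> miss, frames (4 2)
0 -> miss, frames (4 2 0)
8 -> miss, evict 4, frames (2 0 8)
3 -> miss, evict 2, frames (0 8 3)
8 -> hit
4 -> miss, evict 0, frames (8 3 4)
8 -> hit
4 -> hit
8 -> hit
Page faults: 6.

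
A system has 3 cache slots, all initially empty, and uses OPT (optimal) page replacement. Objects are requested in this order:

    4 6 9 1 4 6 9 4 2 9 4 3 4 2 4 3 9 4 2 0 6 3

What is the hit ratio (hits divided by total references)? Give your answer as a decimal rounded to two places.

4: miss, frames [4]
6: miss, frames [4, 6]
9: miss, frames [4, 6, 9]
1: miss, evict 9, frames [4, 6, 1]
4: hit
6: hit
9: miss, evict 1, frames [4, 6, 9]
4: hit
2: miss, evict 6, frames [4, 9, 2]
9: hit
4: hit
3: miss, evict 9, frames [4, 2, 3]
4: hit
2: hit
4: hit
3: hit
9: miss, evict 3, frames [4, 2, 9]
4: hit
2: hit
0: miss, evict 9, frames [4, 2, 0]
6: miss, evict 0, frames [4, 2, 6]
3: miss, evict 6, frames [4, 2, 3]
Hits: 11 of 22 references → 11/22 = 0.5000.

0.50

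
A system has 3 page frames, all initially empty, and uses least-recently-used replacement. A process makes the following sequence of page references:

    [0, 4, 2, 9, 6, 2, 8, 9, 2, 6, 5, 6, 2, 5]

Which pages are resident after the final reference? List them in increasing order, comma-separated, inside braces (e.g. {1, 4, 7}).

{2, 5, 6}

0 → fault, frames (0)
4 → fault, frames (0 4)
2 → fault, frames (0 4 2)
9 → fault, evict 0, frames (4 2 9)
6 → fault, evict 4, frames (2 9 6)
2 → hit
8 → fault, evict 9, frames (6 2 8)
9 → fault, evict 6, frames (2 8 9)
2 → hit
6 → fault, evict 8, frames (9 2 6)
5 → fault, evict 9, frames (2 6 5)
6 → hit
2 → hit
5 → hit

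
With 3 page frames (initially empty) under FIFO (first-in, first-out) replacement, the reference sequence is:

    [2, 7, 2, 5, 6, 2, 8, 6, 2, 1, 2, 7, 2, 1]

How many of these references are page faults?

9

2 -> fault, frames (2)
7 -> fault, frames (2 7)
2 -> hit
5 -> fault, frames (2 7 5)
6 -> fault, evict 2, frames (7 5 6)
2 -> fault, evict 7, frames (5 6 2)
8 -> fault, evict 5, frames (6 2 8)
6 -> hit
2 -> hit
1 -> fault, evict 6, frames (2 8 1)
2 -> hit
7 -> fault, evict 2, frames (8 1 7)
2 -> fault, evict 8, frames (1 7 2)
1 -> hit
Page faults: 9.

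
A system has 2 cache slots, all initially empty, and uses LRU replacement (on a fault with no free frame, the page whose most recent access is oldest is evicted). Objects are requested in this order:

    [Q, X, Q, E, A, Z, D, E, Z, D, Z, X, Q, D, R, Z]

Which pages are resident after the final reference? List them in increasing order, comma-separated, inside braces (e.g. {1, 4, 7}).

Q → fault, frames [Q]
X → fault, frames [Q, X]
Q → hit
E → fault, evict X, frames [Q, E]
A → fault, evict Q, frames [E, A]
Z → fault, evict E, frames [A, Z]
D → fault, evict A, frames [Z, D]
E → fault, evict Z, frames [D, E]
Z → fault, evict D, frames [E, Z]
D → fault, evict E, frames [Z, D]
Z → hit
X → fault, evict D, frames [Z, X]
Q → fault, evict Z, frames [X, Q]
D → fault, evict X, frames [Q, D]
R → fault, evict Q, frames [D, R]
Z → fault, evict D, frames [R, Z]

{R, Z}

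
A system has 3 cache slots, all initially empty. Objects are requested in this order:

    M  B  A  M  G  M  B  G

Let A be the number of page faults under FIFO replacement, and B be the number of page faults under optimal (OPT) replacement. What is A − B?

2

Under FIFO: F F F . F F F . → 6 faults.
Under OPT: F F F . F . . . → 4 faults.
A − B = 6 − 4 = 2.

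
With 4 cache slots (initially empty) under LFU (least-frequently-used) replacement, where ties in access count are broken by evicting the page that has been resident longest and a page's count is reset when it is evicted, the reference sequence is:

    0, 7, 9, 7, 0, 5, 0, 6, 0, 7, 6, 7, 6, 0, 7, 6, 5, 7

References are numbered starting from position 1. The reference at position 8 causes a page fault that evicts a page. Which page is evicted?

pos 1: 0 -> miss, frames [0]
pos 2: 7 -> miss, frames [0, 7]
pos 3: 9 -> miss, frames [0, 7, 9]
pos 4: 7 -> hit
pos 5: 0 -> hit
pos 6: 5 -> miss, frames [0, 7, 9, 5]
pos 7: 0 -> hit
pos 8: 6 -> miss, evict 9, frames [0, 7, 5, 6]
At position 8, page 9 is evicted.

9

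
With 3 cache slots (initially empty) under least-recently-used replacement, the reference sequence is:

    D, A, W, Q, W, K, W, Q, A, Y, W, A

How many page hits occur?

D -> miss, frames (D)
A -> miss, frames (D A)
W -> miss, frames (D A W)
Q -> miss, evict D, frames (A W Q)
W -> hit
K -> miss, evict A, frames (Q W K)
W -> hit
Q -> hit
A -> miss, evict K, frames (W Q A)
Y -> miss, evict W, frames (Q A Y)
W -> miss, evict Q, frames (A Y W)
A -> hit
Hits: 4.

4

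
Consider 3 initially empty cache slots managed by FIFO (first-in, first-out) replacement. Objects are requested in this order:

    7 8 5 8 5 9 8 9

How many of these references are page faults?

4

7 → miss, frames (7)
8 → miss, frames (7 8)
5 → miss, frames (7 8 5)
8 → hit
5 → hit
9 → miss, evict 7, frames (8 5 9)
8 → hit
9 → hit
Page faults: 4.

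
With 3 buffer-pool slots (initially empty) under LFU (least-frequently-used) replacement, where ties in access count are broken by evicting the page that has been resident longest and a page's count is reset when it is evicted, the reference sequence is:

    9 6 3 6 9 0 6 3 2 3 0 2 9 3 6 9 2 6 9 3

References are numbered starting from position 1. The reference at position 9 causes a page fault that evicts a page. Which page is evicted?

pos 1: 9 → fault, frames [9]
pos 2: 6 → fault, frames [9, 6]
pos 3: 3 → fault, frames [9, 6, 3]
pos 4: 6 → hit
pos 5: 9 → hit
pos 6: 0 → fault, evict 3, frames [9, 6, 0]
pos 7: 6 → hit
pos 8: 3 → fault, evict 0, frames [9, 6, 3]
pos 9: 2 → fault, evict 3, frames [9, 6, 2]
At position 9, page 3 is evicted.

3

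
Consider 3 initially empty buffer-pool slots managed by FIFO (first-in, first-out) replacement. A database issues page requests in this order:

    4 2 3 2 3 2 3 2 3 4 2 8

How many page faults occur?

4

4 -> miss, frames [4]
2 -> miss, frames [4, 2]
3 -> miss, frames [4, 2, 3]
2 -> hit
3 -> hit
2 -> hit
3 -> hit
2 -> hit
3 -> hit
4 -> hit
2 -> hit
8 -> miss, evict 4, frames [2, 3, 8]
Page faults: 4.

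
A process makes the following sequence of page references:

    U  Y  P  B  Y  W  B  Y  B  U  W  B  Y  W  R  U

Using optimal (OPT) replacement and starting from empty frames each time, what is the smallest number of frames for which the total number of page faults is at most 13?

2

f=1: 16 faults
f=2: 11 faults
f=3: 8 faults
f=4: 6 faults
f=5: 6 faults
f=6: 6 faults
Smallest f with faults ≤ 13 is 2.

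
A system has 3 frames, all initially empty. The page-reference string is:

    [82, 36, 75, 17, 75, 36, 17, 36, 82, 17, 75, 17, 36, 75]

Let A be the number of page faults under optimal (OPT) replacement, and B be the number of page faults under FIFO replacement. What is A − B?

Under OPT: F F F F . . . . F . . . F . → 6 faults.
Under FIFO: F F F F . . . . F . . . F F → 7 faults.
A − B = 6 − 7 = -1.

-1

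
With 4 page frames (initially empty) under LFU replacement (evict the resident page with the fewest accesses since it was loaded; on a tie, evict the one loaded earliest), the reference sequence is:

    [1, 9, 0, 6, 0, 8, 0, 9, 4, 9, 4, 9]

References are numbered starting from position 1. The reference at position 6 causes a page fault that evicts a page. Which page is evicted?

pos 1: 1 → fault, frames (1)
pos 2: 9 → fault, frames (1 9)
pos 3: 0 → fault, frames (1 9 0)
pos 4: 6 → fault, frames (1 9 0 6)
pos 5: 0 → hit
pos 6: 8 → fault, evict 1, frames (9 0 6 8)
At position 6, page 1 is evicted.

1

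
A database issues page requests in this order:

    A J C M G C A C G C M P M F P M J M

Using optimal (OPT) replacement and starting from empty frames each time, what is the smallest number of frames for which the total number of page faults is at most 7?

f=1: 18 faults
f=2: 12 faults
f=3: 9 faults
f=4: 8 faults
f=5: 7 faults
f=6: 7 faults
f=7: 7 faults
Smallest f with faults ≤ 7 is 5.

5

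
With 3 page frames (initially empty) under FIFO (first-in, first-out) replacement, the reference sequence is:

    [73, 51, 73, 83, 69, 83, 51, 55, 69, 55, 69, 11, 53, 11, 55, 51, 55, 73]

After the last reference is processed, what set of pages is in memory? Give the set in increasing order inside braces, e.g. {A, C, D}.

{51, 55, 73}

73 -> miss, frames [73]
51 -> miss, frames [73, 51]
73 -> hit
83 -> miss, frames [73, 51, 83]
69 -> miss, evict 73, frames [51, 83, 69]
83 -> hit
51 -> hit
55 -> miss, evict 51, frames [83, 69, 55]
69 -> hit
55 -> hit
69 -> hit
11 -> miss, evict 83, frames [69, 55, 11]
53 -> miss, evict 69, frames [55, 11, 53]
11 -> hit
55 -> hit
51 -> miss, evict 55, frames [11, 53, 51]
55 -> miss, evict 11, frames [53, 51, 55]
73 -> miss, evict 53, frames [51, 55, 73]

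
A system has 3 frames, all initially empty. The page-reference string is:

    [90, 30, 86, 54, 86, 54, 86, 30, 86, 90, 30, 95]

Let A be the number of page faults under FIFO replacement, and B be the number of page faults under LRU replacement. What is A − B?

Under FIFO: F F F F . . . . . F F F → 7 faults.
Under LRU: F F F F . . . . . F . F → 6 faults.
A − B = 7 − 6 = 1.

1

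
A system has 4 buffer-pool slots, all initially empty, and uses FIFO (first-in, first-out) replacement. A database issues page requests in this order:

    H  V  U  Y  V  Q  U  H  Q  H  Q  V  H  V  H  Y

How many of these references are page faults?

H -> fault, frames [H]
V -> fault, frames [H, V]
U -> fault, frames [H, V, U]
Y -> fault, frames [H, V, U, Y]
V -> hit
Q -> fault, evict H, frames [V, U, Y, Q]
U -> hit
H -> fault, evict V, frames [U, Y, Q, H]
Q -> hit
H -> hit
Q -> hit
V -> fault, evict U, frames [Y, Q, H, V]
H -> hit
V -> hit
H -> hit
Y -> hit
Page faults: 7.

7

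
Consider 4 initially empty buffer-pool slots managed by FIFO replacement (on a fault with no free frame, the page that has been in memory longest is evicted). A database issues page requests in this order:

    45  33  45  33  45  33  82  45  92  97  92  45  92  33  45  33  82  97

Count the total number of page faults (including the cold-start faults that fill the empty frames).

45 → miss, frames [45]
33 → miss, frames [45, 33]
45 → hit
33 → hit
45 → hit
33 → hit
82 → miss, frames [45, 33, 82]
45 → hit
92 → miss, frames [45, 33, 82, 92]
97 → miss, evict 45, frames [33, 82, 92, 97]
92 → hit
45 → miss, evict 33, frames [82, 92, 97, 45]
92 → hit
33 → miss, evict 82, frames [92, 97, 45, 33]
45 → hit
33 → hit
82 → miss, evict 92, frames [97, 45, 33, 82]
97 → hit
Page faults: 8.

8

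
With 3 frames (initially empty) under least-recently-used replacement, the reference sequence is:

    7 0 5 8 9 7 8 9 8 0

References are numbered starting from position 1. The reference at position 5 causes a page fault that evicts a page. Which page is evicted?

0

pos 1: 7: fault, frames (7)
pos 2: 0: fault, frames (7 0)
pos 3: 5: fault, frames (7 0 5)
pos 4: 8: fault, evict 7, frames (0 5 8)
pos 5: 9: fault, evict 0, frames (5 8 9)
At position 5, page 0 is evicted.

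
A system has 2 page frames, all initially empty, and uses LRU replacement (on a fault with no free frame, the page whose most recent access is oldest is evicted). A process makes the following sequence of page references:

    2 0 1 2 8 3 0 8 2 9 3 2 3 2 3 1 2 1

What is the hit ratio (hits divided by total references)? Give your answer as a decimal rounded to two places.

0.22

2: miss, frames {2}
0: miss, frames {2,0}
1: miss, evict 2, frames {0,1}
2: miss, evict 0, frames {1,2}
8: miss, evict 1, frames {2,8}
3: miss, evict 2, frames {8,3}
0: miss, evict 8, frames {3,0}
8: miss, evict 3, frames {0,8}
2: miss, evict 0, frames {8,2}
9: miss, evict 8, frames {2,9}
3: miss, evict 2, frames {9,3}
2: miss, evict 9, frames {3,2}
3: hit
2: hit
3: hit
1: miss, evict 2, frames {3,1}
2: miss, evict 3, frames {1,2}
1: hit
Hits: 4 of 18 references → 4/18 = 0.2222.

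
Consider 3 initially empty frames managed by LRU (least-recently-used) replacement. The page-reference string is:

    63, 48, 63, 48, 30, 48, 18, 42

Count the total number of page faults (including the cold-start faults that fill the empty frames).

63: miss, frames [63]
48: miss, frames [63, 48]
63: hit
48: hit
30: miss, frames [63, 48, 30]
48: hit
18: miss, evict 63, frames [30, 48, 18]
42: miss, evict 30, frames [48, 18, 42]
Page faults: 5.

5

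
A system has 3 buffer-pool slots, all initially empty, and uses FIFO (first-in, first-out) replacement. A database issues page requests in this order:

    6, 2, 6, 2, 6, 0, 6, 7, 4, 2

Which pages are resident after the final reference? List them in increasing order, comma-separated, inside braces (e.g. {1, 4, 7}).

6 → miss, frames (6)
2 → miss, frames (6 2)
6 → hit
2 → hit
6 → hit
0 → miss, frames (6 2 0)
6 → hit
7 → miss, evict 6, frames (2 0 7)
4 → miss, evict 2, frames (0 7 4)
2 → miss, evict 0, frames (7 4 2)

{2, 4, 7}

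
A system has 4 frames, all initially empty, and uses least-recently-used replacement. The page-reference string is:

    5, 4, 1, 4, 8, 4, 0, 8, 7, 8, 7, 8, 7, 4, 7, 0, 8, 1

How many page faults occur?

7

5 -> miss, frames {5}
4 -> miss, frames {5,4}
1 -> miss, frames {5,4,1}
4 -> hit
8 -> miss, frames {5,1,4,8}
4 -> hit
0 -> miss, evict 5, frames {1,8,4,0}
8 -> hit
7 -> miss, evict 1, frames {4,0,8,7}
8 -> hit
7 -> hit
8 -> hit
7 -> hit
4 -> hit
7 -> hit
0 -> hit
8 -> hit
1 -> miss, evict 4, frames {7,0,8,1}
Page faults: 7.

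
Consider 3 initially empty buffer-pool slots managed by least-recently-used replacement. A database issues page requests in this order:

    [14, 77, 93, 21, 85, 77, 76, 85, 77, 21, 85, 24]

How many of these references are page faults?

9

14 -> miss, frames (14)
77 -> miss, frames (14 77)
93 -> miss, frames (14 77 93)
21 -> miss, evict 14, frames (77 93 21)
85 -> miss, evict 77, frames (93 21 85)
77 -> miss, evict 93, frames (21 85 77)
76 -> miss, evict 21, frames (85 77 76)
85 -> hit
77 -> hit
21 -> miss, evict 76, frames (85 77 21)
85 -> hit
24 -> miss, evict 77, frames (21 85 24)
Page faults: 9.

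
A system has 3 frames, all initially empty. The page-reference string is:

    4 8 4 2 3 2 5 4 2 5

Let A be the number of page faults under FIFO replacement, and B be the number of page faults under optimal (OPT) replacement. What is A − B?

2

Under FIFO: F F . F F . F F F . → 7 faults.
Under OPT: F F . F F . F . . . → 5 faults.
A − B = 7 − 5 = 2.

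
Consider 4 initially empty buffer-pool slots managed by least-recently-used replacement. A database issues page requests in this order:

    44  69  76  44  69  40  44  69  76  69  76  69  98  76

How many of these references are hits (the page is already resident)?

44 → fault, frames [44]
69 → fault, frames [44, 69]
76 → fault, frames [44, 69, 76]
44 → hit
69 → hit
40 → fault, frames [76, 44, 69, 40]
44 → hit
69 → hit
76 → hit
69 → hit
76 → hit
69 → hit
98 → fault, evict 40, frames [44, 76, 69, 98]
76 → hit
Hits: 9.

9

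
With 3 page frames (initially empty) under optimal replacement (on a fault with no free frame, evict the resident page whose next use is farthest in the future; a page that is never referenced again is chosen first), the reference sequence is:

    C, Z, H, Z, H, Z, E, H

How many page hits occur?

4

C → fault, frames [C]
Z → fault, frames [C, Z]
H → fault, frames [C, Z, H]
Z → hit
H → hit
Z → hit
E → fault, evict Z, frames [C, H, E]
H → hit
Hits: 4.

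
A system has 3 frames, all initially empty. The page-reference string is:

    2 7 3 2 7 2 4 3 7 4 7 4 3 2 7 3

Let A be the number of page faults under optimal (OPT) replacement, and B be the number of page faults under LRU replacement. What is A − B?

Under OPT: F F F . . . F . . . . . . F . . → 5 faults.
Under LRU: F F F . . . F F F . . . . F F . → 8 faults.
A − B = 5 − 8 = -3.

-3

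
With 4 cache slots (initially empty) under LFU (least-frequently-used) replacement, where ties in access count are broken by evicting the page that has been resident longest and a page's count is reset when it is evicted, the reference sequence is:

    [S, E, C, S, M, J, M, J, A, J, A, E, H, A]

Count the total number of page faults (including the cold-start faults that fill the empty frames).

S -> miss, frames {S}
E -> miss, frames {S,E}
C -> miss, frames {S,E,C}
S -> hit
M -> miss, frames {S,E,C,M}
J -> miss, evict E, frames {S,C,M,J}
M -> hit
J -> hit
A -> miss, evict C, frames {S,M,J,A}
J -> hit
A -> hit
E -> miss, evict S, frames {M,J,A,E}
H -> miss, evict E, frames {M,J,A,H}
A -> hit
Page faults: 8.

8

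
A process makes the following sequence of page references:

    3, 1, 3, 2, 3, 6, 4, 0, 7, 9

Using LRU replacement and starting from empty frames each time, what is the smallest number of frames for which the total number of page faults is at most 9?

2

f=1: 10 faults
f=2: 8 faults
f=3: 8 faults
f=4: 8 faults
f=5: 8 faults
f=6: 8 faults
f=7: 8 faults
f=8: 8 faults
Smallest f with faults ≤ 9 is 2.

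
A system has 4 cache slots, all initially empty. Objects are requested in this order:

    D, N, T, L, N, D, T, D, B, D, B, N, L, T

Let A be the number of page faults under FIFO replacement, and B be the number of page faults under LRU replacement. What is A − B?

Under FIFO: F F F F . . . . F F . F . F → 8 faults.
Under LRU: F F F F . . . . F . . . F F → 7 faults.
A − B = 8 − 7 = 1.

1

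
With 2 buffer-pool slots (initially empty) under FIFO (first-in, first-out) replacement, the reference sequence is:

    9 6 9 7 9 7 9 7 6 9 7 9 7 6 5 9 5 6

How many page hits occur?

9 → miss, frames {9}
6 → miss, frames {9,6}
9 → hit
7 → miss, evict 9, frames {6,7}
9 → miss, evict 6, frames {7,9}
7 → hit
9 → hit
7 → hit
6 → miss, evict 7, frames {9,6}
9 → hit
7 → miss, evict 9, frames {6,7}
9 → miss, evict 6, frames {7,9}
7 → hit
6 → miss, evict 7, frames {9,6}
5 → miss, evict 9, frames {6,5}
9 → miss, evict 6, frames {5,9}
5 → hit
6 → miss, evict 5, frames {9,6}
Hits: 7.

7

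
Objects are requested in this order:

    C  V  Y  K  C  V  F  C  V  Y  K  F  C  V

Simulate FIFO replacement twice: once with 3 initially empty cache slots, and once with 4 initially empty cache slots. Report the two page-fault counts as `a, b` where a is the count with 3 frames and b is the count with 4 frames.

11, 12

3 frames: F F F F F F F . . F F . F F → 11 faults.
4 frames: F F F F . . F F F F F F F F → 12 faults.
12 > 11: adding a frame increased faults — Belady's anomaly.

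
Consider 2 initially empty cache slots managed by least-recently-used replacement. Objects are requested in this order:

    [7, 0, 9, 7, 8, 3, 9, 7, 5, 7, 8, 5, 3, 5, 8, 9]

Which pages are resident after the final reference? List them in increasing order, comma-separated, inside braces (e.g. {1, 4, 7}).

{8, 9}

7 → miss, frames [7]
0 → miss, frames [7, 0]
9 → miss, evict 7, frames [0, 9]
7 → miss, evict 0, frames [9, 7]
8 → miss, evict 9, frames [7, 8]
3 → miss, evict 7, frames [8, 3]
9 → miss, evict 8, frames [3, 9]
7 → miss, evict 3, frames [9, 7]
5 → miss, evict 9, frames [7, 5]
7 → hit
8 → miss, evict 5, frames [7, 8]
5 → miss, evict 7, frames [8, 5]
3 → miss, evict 8, frames [5, 3]
5 → hit
8 → miss, evict 3, frames [5, 8]
9 → miss, evict 5, frames [8, 9]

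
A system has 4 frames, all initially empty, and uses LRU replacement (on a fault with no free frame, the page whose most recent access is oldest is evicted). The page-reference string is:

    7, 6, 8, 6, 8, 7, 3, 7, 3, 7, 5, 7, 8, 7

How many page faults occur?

7: fault, frames (7)
6: fault, frames (7 6)
8: fault, frames (7 6 8)
6: hit
8: hit
7: hit
3: fault, frames (6 8 7 3)
7: hit
3: hit
7: hit
5: fault, evict 6, frames (8 3 7 5)
7: hit
8: hit
7: hit
Page faults: 5.

5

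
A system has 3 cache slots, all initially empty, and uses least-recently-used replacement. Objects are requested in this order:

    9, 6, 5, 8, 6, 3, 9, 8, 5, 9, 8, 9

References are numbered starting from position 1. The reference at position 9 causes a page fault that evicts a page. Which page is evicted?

pos 1: 9 -> fault, frames {9}
pos 2: 6 -> fault, frames {9,6}
pos 3: 5 -> fault, frames {9,6,5}
pos 4: 8 -> fault, evict 9, frames {6,5,8}
pos 5: 6 -> hit
pos 6: 3 -> fault, evict 5, frames {8,6,3}
pos 7: 9 -> fault, evict 8, frames {6,3,9}
pos 8: 8 -> fault, evict 6, frames {3,9,8}
pos 9: 5 -> fault, evict 3, frames {9,8,5}
At position 9, page 3 is evicted.

3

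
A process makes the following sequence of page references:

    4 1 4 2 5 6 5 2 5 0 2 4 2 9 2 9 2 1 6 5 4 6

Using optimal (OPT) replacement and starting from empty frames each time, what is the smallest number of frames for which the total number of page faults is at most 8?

5

f=1: 22 faults
f=2: 13 faults
f=3: 11 faults
f=4: 9 faults
f=5: 8 faults
f=6: 7 faults
f=7: 7 faults
Smallest f with faults ≤ 8 is 5.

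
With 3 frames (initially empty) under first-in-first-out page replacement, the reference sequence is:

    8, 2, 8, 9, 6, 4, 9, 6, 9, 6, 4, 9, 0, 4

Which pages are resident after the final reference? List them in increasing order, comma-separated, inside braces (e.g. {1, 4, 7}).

{0, 4, 6}

8 -> miss, frames [8]
2 -> miss, frames [8, 2]
8 -> hit
9 -> miss, frames [8, 2, 9]
6 -> miss, evict 8, frames [2, 9, 6]
4 -> miss, evict 2, frames [9, 6, 4]
9 -> hit
6 -> hit
9 -> hit
6 -> hit
4 -> hit
9 -> hit
0 -> miss, evict 9, frames [6, 4, 0]
4 -> hit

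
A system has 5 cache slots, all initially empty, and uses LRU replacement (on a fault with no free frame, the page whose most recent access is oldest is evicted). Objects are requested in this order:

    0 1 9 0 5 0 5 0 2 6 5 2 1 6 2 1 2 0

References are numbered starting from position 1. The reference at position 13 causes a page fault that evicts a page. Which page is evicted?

9

pos 1: 0: fault, frames {0}
pos 2: 1: fault, frames {0,1}
pos 3: 9: fault, frames {0,1,9}
pos 4: 0: hit
pos 5: 5: fault, frames {1,9,0,5}
pos 6: 0: hit
pos 7: 5: hit
pos 8: 0: hit
pos 9: 2: fault, frames {1,9,5,0,2}
pos 10: 6: fault, evict 1, frames {9,5,0,2,6}
pos 11: 5: hit
pos 12: 2: hit
pos 13: 1: fault, evict 9, frames {0,6,5,2,1}
At position 13, page 9 is evicted.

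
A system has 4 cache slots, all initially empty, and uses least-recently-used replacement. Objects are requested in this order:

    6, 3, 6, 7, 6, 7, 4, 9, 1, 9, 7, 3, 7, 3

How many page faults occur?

7

6 → fault, frames [6]
3 → fault, frames [6, 3]
6 → hit
7 → fault, frames [3, 6, 7]
6 → hit
7 → hit
4 → fault, frames [3, 6, 7, 4]
9 → fault, evict 3, frames [6, 7, 4, 9]
1 → fault, evict 6, frames [7, 4, 9, 1]
9 → hit
7 → hit
3 → fault, evict 4, frames [1, 9, 7, 3]
7 → hit
3 → hit
Page faults: 7.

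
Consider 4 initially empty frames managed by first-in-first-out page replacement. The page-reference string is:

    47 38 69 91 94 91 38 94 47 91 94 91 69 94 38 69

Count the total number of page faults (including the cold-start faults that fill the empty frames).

47 → miss, frames [47]
38 → miss, frames [47, 38]
69 → miss, frames [47, 38, 69]
91 → miss, frames [47, 38, 69, 91]
94 → miss, evict 47, frames [38, 69, 91, 94]
91 → hit
38 → hit
94 → hit
47 → miss, evict 38, frames [69, 91, 94, 47]
91 → hit
94 → hit
91 → hit
69 → hit
94 → hit
38 → miss, evict 69, frames [91, 94, 47, 38]
69 → miss, evict 91, frames [94, 47, 38, 69]
Page faults: 8.

8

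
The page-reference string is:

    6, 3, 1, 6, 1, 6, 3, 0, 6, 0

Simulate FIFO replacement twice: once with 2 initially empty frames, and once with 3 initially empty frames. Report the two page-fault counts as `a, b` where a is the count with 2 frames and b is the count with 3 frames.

7, 5

2 frames: F F F F . . F F F . → 7 faults.
3 frames: F F F . . . . F F . → 5 faults.
5 < 7: adding a frame reduced faults, as is typical.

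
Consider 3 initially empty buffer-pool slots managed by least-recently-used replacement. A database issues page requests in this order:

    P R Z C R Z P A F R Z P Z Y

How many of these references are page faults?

11

P: fault, frames (P)
R: fault, frames (P R)
Z: fault, frames (P R Z)
C: fault, evict P, frames (R Z C)
R: hit
Z: hit
P: fault, evict C, frames (R Z P)
A: fault, evict R, frames (Z P A)
F: fault, evict Z, frames (P A F)
R: fault, evict P, frames (A F R)
Z: fault, evict A, frames (F R Z)
P: fault, evict F, frames (R Z P)
Z: hit
Y: fault, evict R, frames (P Z Y)
Page faults: 11.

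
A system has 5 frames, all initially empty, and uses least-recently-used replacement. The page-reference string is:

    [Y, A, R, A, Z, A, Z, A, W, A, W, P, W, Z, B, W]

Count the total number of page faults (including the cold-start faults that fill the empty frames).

7

Y -> fault, frames (Y)
A -> fault, frames (Y A)
R -> fault, frames (Y A R)
A -> hit
Z -> fault, frames (Y R A Z)
A -> hit
Z -> hit
A -> hit
W -> fault, frames (Y R Z A W)
A -> hit
W -> hit
P -> fault, evict Y, frames (R Z A W P)
W -> hit
Z -> hit
B -> fault, evict R, frames (A P W Z B)
W -> hit
Page faults: 7.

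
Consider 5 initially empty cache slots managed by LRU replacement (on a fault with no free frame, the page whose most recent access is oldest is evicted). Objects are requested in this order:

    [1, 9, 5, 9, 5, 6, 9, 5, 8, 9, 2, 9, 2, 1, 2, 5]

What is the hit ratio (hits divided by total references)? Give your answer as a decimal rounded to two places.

1: miss, frames [1]
9: miss, frames [1, 9]
5: miss, frames [1, 9, 5]
9: hit
5: hit
6: miss, frames [1, 9, 5, 6]
9: hit
5: hit
8: miss, frames [1, 6, 9, 5, 8]
9: hit
2: miss, evict 1, frames [6, 5, 8, 9, 2]
9: hit
2: hit
1: miss, evict 6, frames [5, 8, 9, 2, 1]
2: hit
5: hit
Hits: 9 of 16 references → 9/16 = 0.5625.

0.56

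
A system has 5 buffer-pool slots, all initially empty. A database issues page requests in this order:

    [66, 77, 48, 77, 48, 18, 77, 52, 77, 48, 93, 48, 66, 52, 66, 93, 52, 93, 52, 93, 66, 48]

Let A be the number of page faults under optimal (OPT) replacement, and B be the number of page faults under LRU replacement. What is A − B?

-1

Under OPT: F F F . . F . F . . F . . . . . . . . . . . → 6 faults.
Under LRU: F F F . . F . F . . F . F . . . . . . . . . → 7 faults.
A − B = 6 − 7 = -1.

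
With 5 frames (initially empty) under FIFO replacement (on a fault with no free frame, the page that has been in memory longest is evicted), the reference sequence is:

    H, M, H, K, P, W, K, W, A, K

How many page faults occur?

H: miss, frames {H}
M: miss, frames {H,M}
H: hit
K: miss, frames {H,M,K}
P: miss, frames {H,M,K,P}
W: miss, frames {H,M,K,P,W}
K: hit
W: hit
A: miss, evict H, frames {M,K,P,W,A}
K: hit
Page faults: 6.

6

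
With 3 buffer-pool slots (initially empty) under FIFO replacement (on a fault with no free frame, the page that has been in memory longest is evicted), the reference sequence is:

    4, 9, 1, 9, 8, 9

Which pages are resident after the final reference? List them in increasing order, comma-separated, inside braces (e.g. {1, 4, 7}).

{1, 8, 9}

4 → fault, frames {4}
9 → fault, frames {4,9}
1 → fault, frames {4,9,1}
9 → hit
8 → fault, evict 4, frames {9,1,8}
9 → hit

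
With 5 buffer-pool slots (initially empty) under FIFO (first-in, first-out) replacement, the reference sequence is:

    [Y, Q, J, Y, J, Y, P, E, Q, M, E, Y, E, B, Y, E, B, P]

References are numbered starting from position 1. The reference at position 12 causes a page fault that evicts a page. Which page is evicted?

pos 1: Y → miss, frames (Y)
pos 2: Q → miss, frames (Y Q)
pos 3: J → miss, frames (Y Q J)
pos 4: Y → hit
pos 5: J → hit
pos 6: Y → hit
pos 7: P → miss, frames (Y Q J P)
pos 8: E → miss, frames (Y Q J P E)
pos 9: Q → hit
pos 10: M → miss, evict Y, frames (Q J P E M)
pos 11: E → hit
pos 12: Y → miss, evict Q, frames (J P E M Y)
At position 12, page Q is evicted.

Q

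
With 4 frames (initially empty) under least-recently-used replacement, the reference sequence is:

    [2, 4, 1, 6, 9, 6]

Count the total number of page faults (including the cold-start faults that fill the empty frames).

2 -> miss, frames {2}
4 -> miss, frames {2,4}
1 -> miss, frames {2,4,1}
6 -> miss, frames {2,4,1,6}
9 -> miss, evict 2, frames {4,1,6,9}
6 -> hit
Page faults: 5.

5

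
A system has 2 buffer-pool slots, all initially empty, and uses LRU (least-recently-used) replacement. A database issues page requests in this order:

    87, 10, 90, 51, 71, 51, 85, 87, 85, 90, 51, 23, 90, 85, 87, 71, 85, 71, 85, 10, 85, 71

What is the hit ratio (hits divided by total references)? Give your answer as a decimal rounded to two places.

0.23

87 → fault, frames {87}
10 → fault, frames {87,10}
90 → fault, evict 87, frames {10,90}
51 → fault, evict 10, frames {90,51}
71 → fault, evict 90, frames {51,71}
51 → hit
85 → fault, evict 71, frames {51,85}
87 → fault, evict 51, frames {85,87}
85 → hit
90 → fault, evict 87, frames {85,90}
51 → fault, evict 85, frames {90,51}
23 → fault, evict 90, frames {51,23}
90 → fault, evict 51, frames {23,90}
85 → fault, evict 23, frames {90,85}
87 → fault, evict 90, frames {85,87}
71 → fault, evict 85, frames {87,71}
85 → fault, evict 87, frames {71,85}
71 → hit
85 → hit
10 → fault, evict 71, frames {85,10}
85 → hit
71 → fault, evict 10, frames {85,71}
Hits: 5 of 22 references → 5/22 = 0.2273.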